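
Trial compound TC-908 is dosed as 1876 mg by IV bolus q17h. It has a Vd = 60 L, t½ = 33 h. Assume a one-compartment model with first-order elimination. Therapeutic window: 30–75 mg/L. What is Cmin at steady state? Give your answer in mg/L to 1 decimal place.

Over one 17-h interval, 17/33 ≈ 0.51515 half-lives elapse, leaving f ≈ 0.6997 of each dose.
Each bolus raises the concentration by D/Vd = 1876/60 ≈ 31.267 mg/L.
Steady-state trough Cmin,ss = C₀·f/(1−f) ≈ 31.267 × 0.6997/0.3003 ≈ 72.852 mg/L.
Trough 72.9 mg/L vs MEC 30 mg/L: adequate.

72.9 mg/L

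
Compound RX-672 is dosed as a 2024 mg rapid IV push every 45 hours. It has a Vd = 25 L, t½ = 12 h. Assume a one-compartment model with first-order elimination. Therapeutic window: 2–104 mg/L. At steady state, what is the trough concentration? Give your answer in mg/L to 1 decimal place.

6.5 mg/L

k = ln2/t½ = ln2/12 ≈ 0.057762 h⁻¹; fraction remaining f = e^(−kτ) = e^(−0.057762×45) ≈ 0.0743.
At steady state, accumulation factor R = 1/(1 − e^(−kτ)) ≈ 1.0803.
Each bolus raises the concentration by D/Vd = 2024/25 ≈ 80.960 mg/L.
Cmax,ss = C₀/(1 − f) ≈ 80.960/0.9257 ≈ 87.458 mg/L.
Steady-state trough Cmin,ss = Cmax,ss·f ≈ 87.458 × 0.0743 ≈ 6.498 mg/L.
Trough 6.5 mg/L vs MEC 2 mg/L: adequate.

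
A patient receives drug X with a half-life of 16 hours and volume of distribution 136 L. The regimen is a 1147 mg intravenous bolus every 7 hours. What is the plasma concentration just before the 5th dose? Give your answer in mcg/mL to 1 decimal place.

f = (1/2)^(τ/t½) = (1/2)^(7/16) ≈ 0.7384.
C₀ = D/Vd = 1147/136 ≈ 8.434 mcg/mL.
Before the 5th dose, 4 doses have been given. Superposition: Cmin = C₀·(f + f² + … + f^4).
≈ 8.434 × (0.7384 + 0.5452 + 0.4026 + 0.2973) ≈ 8.434 × 1.9835 ≈ 16.729 mcg/mL.

16.7 mcg/mL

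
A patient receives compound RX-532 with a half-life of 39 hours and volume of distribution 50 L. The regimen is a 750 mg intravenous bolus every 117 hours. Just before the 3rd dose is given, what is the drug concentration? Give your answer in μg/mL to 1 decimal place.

f = (1/2)^(τ/t½) = (1/2)^(117/39) ≈ 0.1250.
C₀ = D/Vd = 750/50 ≈ 15.000 μg/mL.
Before the 3rd dose, 2 doses have been given. Superposition: Cmin = C₀·(f + f²).
≈ 15.000 × (0.1250 + 0.0156) ≈ 15.000 × 0.1406 ≈ 2.109 μg/mL.

2.1 μg/mL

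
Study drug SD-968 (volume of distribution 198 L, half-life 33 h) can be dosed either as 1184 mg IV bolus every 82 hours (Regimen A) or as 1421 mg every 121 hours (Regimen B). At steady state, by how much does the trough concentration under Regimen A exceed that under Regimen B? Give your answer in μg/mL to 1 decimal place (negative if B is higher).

Regimen A: f = (1/2)^(82/33) ≈ 0.1786; Cmin,ss = (1184/198)·f/(1−f) ≈ 1.300 μg/mL.
Regimen B: f = (1/2)^(121/33) ≈ 0.0787; Cmin,ss = (1421/198)·f/(1−f) ≈ 0.613 μg/mL.
Difference ≈ 1.300 − 0.613 ≈ 0.687 μg/mL.

0.7 μg/mL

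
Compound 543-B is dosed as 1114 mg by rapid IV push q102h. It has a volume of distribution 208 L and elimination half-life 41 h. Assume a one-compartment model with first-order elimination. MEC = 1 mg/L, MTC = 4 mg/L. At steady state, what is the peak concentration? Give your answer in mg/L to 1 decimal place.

τ/t½ = 102/41 ≈ 2.4878, so fraction remaining f = (1/2)^(102/41) ≈ 0.1783.
Accumulation ratio R = 1/(1 − f) ≈ 1/0.8217 ≈ 1.2170.
Single-dose peak C₀ = D/Vd = 1114/208 ≈ 5.356 mg/L.
Cmax,ss = C₀/(1 − f) ≈ 5.356/0.8217 ≈ 6.518 mg/L.
Peak 6.5 mg/L vs MTC 4 mg/L: exceeds toxic threshold.

6.5 mg/L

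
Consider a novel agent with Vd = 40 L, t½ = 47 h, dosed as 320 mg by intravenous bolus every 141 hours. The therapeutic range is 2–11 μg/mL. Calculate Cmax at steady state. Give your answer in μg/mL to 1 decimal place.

The dosing interval is 3 half-lives, so f = 2^(−3) = 0.125.
At steady state, R = 1/(1 − 0.125) = 8/7.
Single-dose peak C₀ = D/Vd = 320/40 = 8 μg/mL.
Steady-state peak Cmax,ss = C₀·R = 8 × 8/7 ≈ 9.143 μg/mL.
Peak 9.1 μg/mL vs MTC 11 μg/mL: below toxic threshold.

9.1 μg/mL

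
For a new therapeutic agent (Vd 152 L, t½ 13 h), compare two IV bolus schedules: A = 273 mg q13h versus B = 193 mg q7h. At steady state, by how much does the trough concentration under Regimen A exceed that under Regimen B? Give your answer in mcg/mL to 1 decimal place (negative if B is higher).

Regimen A: f = (1/2)^(13/13) ≈ 0.5000; Cmin,ss = (273/152)·f/(1−f) ≈ 1.796 mcg/mL.
Regimen B: f = (1/2)^(7/13) ≈ 0.6885; Cmin,ss = (193/152)·f/(1−f) ≈ 2.806 mcg/mL.
Difference ≈ 1.796 − 2.806 ≈ -1.010 mcg/mL.

-1.0 mcg/mL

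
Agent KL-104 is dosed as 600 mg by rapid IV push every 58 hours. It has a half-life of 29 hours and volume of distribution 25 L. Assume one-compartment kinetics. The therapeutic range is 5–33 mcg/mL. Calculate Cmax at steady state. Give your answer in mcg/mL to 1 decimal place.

32.0 mcg/mL

τ = 58 h = 2 half-lives, so f = (1/2)^2 = 0.25.
Accumulation ratio R = 1/(1 − f) = 1/0.75 = 4/3.
Single-dose peak C₀ = D/Vd = 600/25 = 24 mcg/mL.
Steady-state peak Cmax,ss = C₀·R = 24 × 4/3 ≈ 32.000 mcg/mL.
Peak 32.0 mcg/mL vs MTC 33 mcg/mL: below toxic threshold.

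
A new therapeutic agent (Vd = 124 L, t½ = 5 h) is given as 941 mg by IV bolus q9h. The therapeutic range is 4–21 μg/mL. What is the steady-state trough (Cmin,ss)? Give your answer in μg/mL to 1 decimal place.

k = ln2/t½ = ln2/5 ≈ 0.138629 h⁻¹; fraction remaining f = e^(−kτ) = e^(−0.138629×9) ≈ 0.2872.
At steady state, accumulation factor R = 1/(1 − e^(−kτ)) ≈ 1.4029.
Single-dose peak C₀ = D/Vd = 941/124 ≈ 7.589 μg/mL.
Steady-state peak Cmax,ss = C₀·R ≈ 7.589 × 1.4029 ≈ 10.647 μg/mL.
Steady-state trough Cmin,ss = Cmax,ss·f ≈ 10.647 × 0.2872 ≈ 3.058 μg/mL.
Trough 3.1 μg/mL vs MEC 4 μg/mL: subtherapeutic.

3.1 μg/mL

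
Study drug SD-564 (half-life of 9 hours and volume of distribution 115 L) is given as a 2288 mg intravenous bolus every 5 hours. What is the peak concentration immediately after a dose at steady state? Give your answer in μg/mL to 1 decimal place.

Over one 5-h interval, 5/9 ≈ 0.55556 half-lives elapse, leaving f ≈ 0.6804 of each dose.
At steady state, accumulation factor R = 1/(1 − e^(−kτ)) ≈ 3.1289.
Single-dose peak C₀ = D/Vd = 2288/115 ≈ 19.896 μg/mL.
Cmax,ss = C₀/(1 − f) ≈ 19.896/0.3196 ≈ 62.253 μg/mL.

62.3 μg/mL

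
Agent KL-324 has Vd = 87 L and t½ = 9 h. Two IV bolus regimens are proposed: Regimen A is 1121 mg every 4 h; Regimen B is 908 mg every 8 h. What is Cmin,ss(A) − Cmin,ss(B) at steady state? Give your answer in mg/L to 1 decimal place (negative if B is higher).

23.5 mg/L

Regimen A: f = (1/2)^(4/9) ≈ 0.7349; Cmin,ss = (1121/87)·f/(1−f) ≈ 35.719 mg/L.
Regimen B: f = (1/2)^(8/9) ≈ 0.5400; Cmin,ss = (908/87)·f/(1−f) ≈ 12.252 mg/L.
Difference ≈ 35.719 − 12.252 ≈ 23.467 mg/L.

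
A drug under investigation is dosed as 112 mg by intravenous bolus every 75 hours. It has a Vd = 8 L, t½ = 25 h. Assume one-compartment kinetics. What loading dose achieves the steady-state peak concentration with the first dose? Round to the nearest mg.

f = (1/2)^(75/25) ≈ 0.125000; accumulation ratio R = 1/(1−f) ≈ 1.14286.
Loading dose to hit Cmax,ss on first dose: D_load = D_maint·R ≈ 112 × 1.14286 ≈ 128.00 mg.

128 mg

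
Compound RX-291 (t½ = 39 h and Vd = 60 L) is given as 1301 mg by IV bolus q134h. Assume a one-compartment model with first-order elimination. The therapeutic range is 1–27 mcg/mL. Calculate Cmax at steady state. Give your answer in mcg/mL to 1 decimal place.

23.9 mcg/mL

Over one 134-h interval, 134/39 ≈ 3.4359 half-lives elapse, leaving f ≈ 0.0924 of each dose.
Accumulation ratio R = 1/(1 − f) ≈ 1/0.9076 ≈ 1.1018.
Single-dose peak C₀ = D/Vd = 1301/60 ≈ 21.683 mcg/mL.
Steady-state peak Cmax,ss = C₀·R ≈ 21.683 × 1.1018 ≈ 23.890 mcg/mL.
Peak 23.9 mcg/mL vs MTC 27 mcg/mL: below toxic threshold.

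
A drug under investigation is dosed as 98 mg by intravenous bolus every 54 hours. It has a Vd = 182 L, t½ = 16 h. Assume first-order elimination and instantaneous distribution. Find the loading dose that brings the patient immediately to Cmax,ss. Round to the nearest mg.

108 mg

f = (1/2)^(54/16) ≈ 0.096388; accumulation ratio R = 1/(1−f) ≈ 1.10667.
Loading dose to hit Cmax,ss on first dose: D_load = D_maint·R ≈ 98 × 1.10667 ≈ 108.45 mg.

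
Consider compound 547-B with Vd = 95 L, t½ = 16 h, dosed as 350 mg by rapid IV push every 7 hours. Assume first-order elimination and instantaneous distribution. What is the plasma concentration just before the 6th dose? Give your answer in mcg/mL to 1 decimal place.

f = (1/2)^(τ/t½) = (1/2)^(7/16) ≈ 0.7384.
C₀ = D/Vd = 350/95 ≈ 3.684 mcg/mL.
Before the 6th dose, 5 doses have been given. Superposition: Cmin = C₀·(f + f² + … + f^5).
≈ 3.684 × (0.7384 + 0.5452 + 0.4026 + 0.2973 + 0.2195) ≈ 3.684 × 2.2030 ≈ 8.116 mcg/mL.

8.1 mcg/mL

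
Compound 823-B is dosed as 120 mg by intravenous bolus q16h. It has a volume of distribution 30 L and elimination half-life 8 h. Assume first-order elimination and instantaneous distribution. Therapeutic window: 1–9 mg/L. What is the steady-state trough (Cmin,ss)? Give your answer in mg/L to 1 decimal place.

The dosing interval is 2 half-lives, so f = 2^(−2) = 0.25.
Accumulation ratio R = 1/(1 − f) = 1/0.75 = 4/3.
Single-dose peak C₀ = D/Vd = 120/30 = 4 mg/L.
Steady-state peak Cmax,ss = C₀·R = 4 × 4/3 ≈ 5.333 mg/L.
Steady-state trough Cmin,ss = Cmax,ss·f ≈ 5.333 × 0.25 ≈ 1.333 mg/L.
Trough 1.3 mg/L vs MEC 1 mg/L: adequate.

1.3 mg/L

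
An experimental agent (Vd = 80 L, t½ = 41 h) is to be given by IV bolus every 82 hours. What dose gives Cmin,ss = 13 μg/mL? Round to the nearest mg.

3120 mg

τ/t½ = 82/41 ≈ 2, so f = (1/2)^(82/41) ≈ 0.250000.
Cmin,ss = (D/Vd)·f/(1−f), so D = Cmin,ss·Vd·(1−f)/f.
D = 13 × 80 × (1−f)/f ≈ 13 × 80 × 3.00000 ≈ 3120.00 mg.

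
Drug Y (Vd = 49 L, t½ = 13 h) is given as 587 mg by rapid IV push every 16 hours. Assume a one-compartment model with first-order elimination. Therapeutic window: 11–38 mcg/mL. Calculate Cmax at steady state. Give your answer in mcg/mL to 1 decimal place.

20.9 mcg/mL

τ/t½ = 16/13 ≈ 1.2308, so fraction remaining f = (1/2)^(16/13) ≈ 0.4261.
Accumulation ratio R = 1/(1 − f) ≈ 1/0.5739 ≈ 1.7425.
Each bolus raises the concentration by D/Vd = 587/49 ≈ 11.980 mcg/mL.
Steady-state peak Cmax,ss = C₀·R ≈ 11.980 × 1.7425 ≈ 20.875 mcg/mL.
Peak 20.9 mcg/mL vs MTC 38 mcg/mL: below toxic threshold.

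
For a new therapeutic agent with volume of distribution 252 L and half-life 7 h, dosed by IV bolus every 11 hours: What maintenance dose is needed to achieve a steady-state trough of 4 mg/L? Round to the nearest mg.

1988 mg

τ/t½ = 11/7 ≈ 1.5714, so f = (1/2)^(11/7) ≈ 0.336475.
Cmin,ss = (D/Vd)·f/(1−f), so D = Cmin,ss·Vd·(1−f)/f.
D = 4 × 252 × (1−f)/f ≈ 4 × 252 × 1.97199 ≈ 1987.77 mg.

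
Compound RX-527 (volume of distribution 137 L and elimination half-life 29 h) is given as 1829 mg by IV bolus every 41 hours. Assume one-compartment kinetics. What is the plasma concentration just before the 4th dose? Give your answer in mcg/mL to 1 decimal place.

f = (1/2)^(τ/t½) = (1/2)^(41/29) ≈ 0.3753.
C₀ = D/Vd = 1829/137 ≈ 13.350 mcg/mL.
Before the 4th dose, 3 doses have been given. Superposition: Cmin = C₀·(f + f² + … + f^3).
≈ 13.350 × (0.3753 + 0.1409 + 0.0529) ≈ 13.350 × 0.5691 ≈ 7.597 mcg/mL.

7.6 mcg/mL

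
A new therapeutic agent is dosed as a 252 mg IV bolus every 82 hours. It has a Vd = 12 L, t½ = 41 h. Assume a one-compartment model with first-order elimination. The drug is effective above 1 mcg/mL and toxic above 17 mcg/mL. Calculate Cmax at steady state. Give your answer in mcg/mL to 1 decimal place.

28.0 mcg/mL

The dosing interval is 2 half-lives, so f = 2^(−2) = 0.25.
At steady state, R = 1/(1 − 0.25) = 4/3.
Single-dose peak C₀ = D/Vd = 252/12 = 21 mcg/mL.
Steady-state peak Cmax,ss = C₀·R = 21 × 4/3 ≈ 28.000 mcg/mL.
Peak 28.0 mcg/mL vs MTC 17 mcg/mL: exceeds toxic threshold.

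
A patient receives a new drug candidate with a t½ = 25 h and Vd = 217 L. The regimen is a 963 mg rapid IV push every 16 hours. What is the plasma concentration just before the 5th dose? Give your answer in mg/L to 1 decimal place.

6.6 mg/L

f = (1/2)^(τ/t½) = (1/2)^(16/25) ≈ 0.6417.
C₀ = D/Vd = 963/217 ≈ 4.438 mg/L.
Before the 5th dose, 4 doses have been given. Superposition: Cmin = C₀·(f + f² + … + f^4).
≈ 4.438 × (0.6417 + 0.4118 + 0.2642 + 0.1696) ≈ 4.438 × 1.4873 ≈ 6.601 mg/L.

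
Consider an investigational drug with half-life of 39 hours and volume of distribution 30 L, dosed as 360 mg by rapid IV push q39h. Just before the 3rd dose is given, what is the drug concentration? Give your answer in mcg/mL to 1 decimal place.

f = (1/2)^(τ/t½) = (1/2)^(39/39) ≈ 0.5000.
C₀ = D/Vd = 360/30 ≈ 12.000 mcg/mL.
Before the 3rd dose, 2 doses have been given. Superposition: Cmin = C₀·(f + f²).
≈ 12.000 × (0.5000 + 0.2500) ≈ 12.000 × 0.7500 ≈ 9.000 mcg/mL.

9.0 mcg/mL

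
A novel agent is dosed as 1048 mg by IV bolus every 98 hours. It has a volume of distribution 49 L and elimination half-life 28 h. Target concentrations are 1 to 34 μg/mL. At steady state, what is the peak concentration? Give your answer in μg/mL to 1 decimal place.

k = ln2/t½ = ln2/28 ≈ 0.024755 h⁻¹; fraction remaining f = e^(−kτ) = e^(−0.024755×98) ≈ 0.0884.
At steady state, accumulation factor R = 1/(1 − e^(−kτ)) ≈ 1.0970.
Each bolus raises the concentration by D/Vd = 1048/49 ≈ 21.388 μg/mL.
Cmax,ss = C₀/(1 − f) ≈ 21.388/0.9116 ≈ 23.462 μg/mL.
Peak 23.5 μg/mL vs MTC 34 μg/mL: below toxic threshold.

23.5 μg/mL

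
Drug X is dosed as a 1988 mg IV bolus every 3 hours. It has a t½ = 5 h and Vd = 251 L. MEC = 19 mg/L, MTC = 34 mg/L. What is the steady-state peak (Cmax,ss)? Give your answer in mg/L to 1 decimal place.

τ/t½ = 3/5 ≈ 0.6, so fraction remaining f = (1/2)^(3/5) ≈ 0.6598.
At steady state, accumulation factor R = 1/(1 − e^(−kτ)) ≈ 2.9394.
Each bolus raises the concentration by D/Vd = 1988/251 ≈ 7.920 mg/L.
Steady-state peak Cmax,ss = C₀·R ≈ 7.920 × 2.9394 ≈ 23.280 mg/L.
Peak 23.3 mg/L vs MTC 34 mg/L: below toxic threshold.

23.3 mg/L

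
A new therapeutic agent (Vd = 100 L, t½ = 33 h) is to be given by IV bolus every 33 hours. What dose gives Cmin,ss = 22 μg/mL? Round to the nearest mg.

2200 mg

τ/t½ = 33/33 ≈ 1, so f = (1/2)^(33/33) ≈ 0.500000.
Cmin,ss = (D/Vd)·f/(1−f), so D = Cmin,ss·Vd·(1−f)/f.
D = 22 × 100 × (1−f)/f ≈ 22 × 100 × 1.00000 ≈ 2200.00 mg.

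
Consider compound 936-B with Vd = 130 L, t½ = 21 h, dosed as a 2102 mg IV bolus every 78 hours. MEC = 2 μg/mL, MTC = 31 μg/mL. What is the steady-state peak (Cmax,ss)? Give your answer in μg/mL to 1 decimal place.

Over one 78-h interval, 78/21 ≈ 3.7143 half-lives elapse, leaving f ≈ 0.0762 of each dose.
At steady state, accumulation factor R = 1/(1 − e^(−kτ)) ≈ 1.0825.
Each bolus raises the concentration by D/Vd = 2102/130 ≈ 16.169 μg/mL.
Steady-state peak Cmax,ss = C₀·R ≈ 16.169 × 1.0825 ≈ 17.503 μg/mL.
Peak 17.5 μg/mL vs MTC 31 μg/mL: below toxic threshold.

17.5 μg/mL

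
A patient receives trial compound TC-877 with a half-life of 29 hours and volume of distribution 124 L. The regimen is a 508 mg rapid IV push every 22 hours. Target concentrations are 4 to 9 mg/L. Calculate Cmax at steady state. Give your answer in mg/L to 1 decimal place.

τ/t½ = 22/29 ≈ 0.75862, so fraction remaining f = (1/2)^(22/29) ≈ 0.5911.
Accumulation ratio R = 1/(1 − f) ≈ 1/0.4089 ≈ 2.4456.
Single-dose peak C₀ = D/Vd = 508/124 ≈ 4.097 mg/L.
Steady-state peak Cmax,ss = C₀·R ≈ 4.097 × 2.4456 ≈ 10.020 mg/L.
Peak 10.0 mg/L vs MTC 9 mg/L: exceeds toxic threshold.

10.0 mg/L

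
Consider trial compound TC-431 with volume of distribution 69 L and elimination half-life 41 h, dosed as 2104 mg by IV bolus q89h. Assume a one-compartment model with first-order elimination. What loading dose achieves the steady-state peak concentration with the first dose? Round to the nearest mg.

2705 mg

f = (1/2)^(89/41) ≈ 0.222098; accumulation ratio R = 1/(1−f) ≈ 1.28551.
Loading dose to hit Cmax,ss on first dose: D_load = D_maint·R ≈ 2104 × 1.28551 ≈ 2704.71 mg.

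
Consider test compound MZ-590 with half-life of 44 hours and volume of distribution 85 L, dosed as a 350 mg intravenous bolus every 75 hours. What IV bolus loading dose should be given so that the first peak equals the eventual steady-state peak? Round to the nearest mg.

505 mg

f = (1/2)^(75/44) ≈ 0.306818; accumulation ratio R = 1/(1−f) ≈ 1.44262.
Loading dose to hit Cmax,ss on first dose: D_load = D_maint·R ≈ 350 × 1.44262 ≈ 504.92 mg.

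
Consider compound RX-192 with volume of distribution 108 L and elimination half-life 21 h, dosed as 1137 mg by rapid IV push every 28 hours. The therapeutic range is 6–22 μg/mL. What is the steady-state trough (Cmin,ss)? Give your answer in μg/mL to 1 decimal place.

Over one 28-h interval, 28/21 ≈ 1.3333 half-lives elapse, leaving f ≈ 0.3969 of each dose.
Accumulation ratio R = 1/(1 − f) ≈ 1/0.6031 ≈ 1.6581.
Single-dose peak C₀ = D/Vd = 1137/108 ≈ 10.528 μg/mL.
Steady-state peak Cmax,ss = C₀·R ≈ 10.528 × 1.6581 ≈ 17.456 μg/mL.
One interval later, Cmin,ss = Cmax,ss·e^(−kτ) ≈ 17.456 × 0.3969 ≈ 6.928 μg/mL.
Trough 6.9 μg/mL vs MEC 6 μg/mL: adequate.

6.9 μg/mL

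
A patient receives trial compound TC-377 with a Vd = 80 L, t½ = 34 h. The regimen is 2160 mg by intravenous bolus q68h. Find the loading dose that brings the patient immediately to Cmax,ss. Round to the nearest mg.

f = (1/2)^(68/34) ≈ 0.250000; accumulation ratio R = 1/(1−f) ≈ 1.33333.
Loading dose to hit Cmax,ss on first dose: D_load = D_maint·R ≈ 2160 × 1.33333 ≈ 2879.99 mg.

2880 mg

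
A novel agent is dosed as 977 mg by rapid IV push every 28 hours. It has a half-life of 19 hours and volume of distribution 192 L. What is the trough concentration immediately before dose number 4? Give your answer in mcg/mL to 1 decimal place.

f = (1/2)^(τ/t½) = (1/2)^(28/19) ≈ 0.3601.
C₀ = D/Vd = 977/192 ≈ 5.089 mcg/mL.
Before the 4th dose, 3 doses have been given. Superposition: Cmin = C₀·(f + f² + … + f^3).
≈ 5.089 × (0.3601 + 0.1297 + 0.0467) ≈ 5.089 × 0.5365 ≈ 2.730 mcg/mL.

2.7 mcg/mL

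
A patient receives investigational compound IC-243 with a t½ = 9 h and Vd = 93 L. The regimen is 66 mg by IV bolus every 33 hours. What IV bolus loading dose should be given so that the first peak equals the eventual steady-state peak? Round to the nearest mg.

72 mg

f = (1/2)^(33/9) ≈ 0.078745; accumulation ratio R = 1/(1−f) ≈ 1.08548.
Loading dose to hit Cmax,ss on first dose: D_load = D_maint·R ≈ 66 × 1.08548 ≈ 71.64 mg.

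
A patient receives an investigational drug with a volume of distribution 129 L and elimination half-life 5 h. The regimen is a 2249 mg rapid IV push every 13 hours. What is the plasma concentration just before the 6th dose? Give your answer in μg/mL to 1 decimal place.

f = (1/2)^(τ/t½) = (1/2)^(13/5) ≈ 0.1649.
C₀ = D/Vd = 2249/129 ≈ 17.434 μg/mL.
Before the 6th dose, 5 doses have been given. Superposition: Cmin = C₀·(f + f² + … + f^5).
≈ 17.434 × (0.1649 + 0.0272 + 0.0045 + 0.0007 + 0.0001) ≈ 17.434 × 0.1974 ≈ 3.441 μg/mL.

3.4 μg/mL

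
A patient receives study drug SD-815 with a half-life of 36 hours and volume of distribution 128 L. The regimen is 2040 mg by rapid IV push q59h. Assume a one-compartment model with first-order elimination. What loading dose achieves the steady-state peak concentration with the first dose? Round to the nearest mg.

f = (1/2)^(59/36) ≈ 0.321104; accumulation ratio R = 1/(1−f) ≈ 1.47298.
Loading dose to hit Cmax,ss on first dose: D_load = D_maint·R ≈ 2040 × 1.47298 ≈ 3004.88 mg.

3005 mg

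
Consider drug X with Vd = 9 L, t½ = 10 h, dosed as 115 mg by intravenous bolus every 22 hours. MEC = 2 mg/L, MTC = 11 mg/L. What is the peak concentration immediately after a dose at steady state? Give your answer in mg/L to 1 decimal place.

τ/t½ = 22/10 ≈ 2.2, so fraction remaining f = (1/2)^(22/10) ≈ 0.2176.
At steady state, accumulation factor R = 1/(1 − e^(−kτ)) ≈ 1.2781.
Single-dose peak C₀ = D/Vd = 115/9 ≈ 12.778 mg/L.
Cmax,ss = C₀/(1 − f) ≈ 12.778/0.7824 ≈ 16.332 mg/L.
Peak 16.3 mg/L vs MTC 11 mg/L: exceeds toxic threshold.

16.3 mg/L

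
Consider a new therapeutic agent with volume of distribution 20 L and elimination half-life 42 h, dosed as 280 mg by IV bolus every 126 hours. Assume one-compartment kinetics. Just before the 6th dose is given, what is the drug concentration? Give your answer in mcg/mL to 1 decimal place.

f = (1/2)^(τ/t½) = (1/2)^(126/42) ≈ 0.1250.
C₀ = D/Vd = 280/20 ≈ 14.000 mcg/mL.
Before the 6th dose, 5 doses have been given. Superposition: Cmin = C₀·(f + f² + … + f^5).
≈ 14.000 × (0.1250 + 0.0156 + 0.0020 + 0.0002 + 0.0000) ≈ 14.000 × 0.1428 ≈ 1.999 mcg/mL.

2.0 mcg/mL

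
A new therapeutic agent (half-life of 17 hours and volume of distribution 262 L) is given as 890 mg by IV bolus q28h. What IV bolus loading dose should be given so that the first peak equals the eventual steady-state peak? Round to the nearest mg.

1307 mg

f = (1/2)^(28/17) ≈ 0.319290; accumulation ratio R = 1/(1−f) ≈ 1.46905.
Loading dose to hit Cmax,ss on first dose: D_load = D_maint·R ≈ 890 × 1.46905 ≈ 1307.45 mg.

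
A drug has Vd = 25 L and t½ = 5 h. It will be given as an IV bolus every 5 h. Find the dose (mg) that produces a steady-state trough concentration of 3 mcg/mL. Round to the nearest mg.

75 mg

τ/t½ = 5/5 ≈ 1, so f = (1/2)^(5/5) ≈ 0.500000.
Cmin,ss = (D/Vd)·f/(1−f), so D = Cmin,ss·Vd·(1−f)/f.
D = 3 × 25 × (1−f)/f ≈ 3 × 25 × 1.00000 ≈ 75.00 mg.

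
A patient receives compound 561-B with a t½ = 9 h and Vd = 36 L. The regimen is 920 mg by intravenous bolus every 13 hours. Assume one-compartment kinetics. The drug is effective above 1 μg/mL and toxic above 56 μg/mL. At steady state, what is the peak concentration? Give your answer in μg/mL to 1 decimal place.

40.4 μg/mL

k = ln2/t½ = ln2/9 ≈ 0.077016 h⁻¹; fraction remaining f = e^(−kτ) = e^(−0.077016×13) ≈ 0.3674.
At steady state, accumulation factor R = 1/(1 − e^(−kτ)) ≈ 1.5808.
Single-dose peak C₀ = D/Vd = 920/36 ≈ 25.556 μg/mL.
Steady-state peak Cmax,ss = C₀·R ≈ 25.556 × 1.5808 ≈ 40.399 μg/mL.
Peak 40.4 μg/mL vs MTC 56 μg/mL: below toxic threshold.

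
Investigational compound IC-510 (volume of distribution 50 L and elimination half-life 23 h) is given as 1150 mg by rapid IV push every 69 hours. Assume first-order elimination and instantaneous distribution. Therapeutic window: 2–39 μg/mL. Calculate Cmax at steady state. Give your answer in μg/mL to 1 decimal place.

26.3 μg/mL

τ = 69 h = 3 half-lives, so f = (1/2)^3 = 0.125.
Accumulation ratio R = 1/(1 − f) = 1/0.875 = 8/7.
Single-dose peak C₀ = D/Vd = 1150/50 = 23 μg/mL.
Steady-state peak Cmax,ss = C₀·R = 23 × 8/7 ≈ 26.286 μg/mL.
Peak 26.3 μg/mL vs MTC 39 μg/mL: below toxic threshold.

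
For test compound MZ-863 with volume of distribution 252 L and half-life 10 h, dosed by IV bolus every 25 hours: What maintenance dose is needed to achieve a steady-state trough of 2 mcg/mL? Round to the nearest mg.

2347 mg

τ/t½ = 25/10 ≈ 2.5, so f = (1/2)^(25/10) ≈ 0.176777.
Cmin,ss = (D/Vd)·f/(1−f), so D = Cmin,ss·Vd·(1−f)/f.
D = 2 × 252 × (1−f)/f ≈ 2 × 252 × 4.65684 ≈ 2347.05 mg.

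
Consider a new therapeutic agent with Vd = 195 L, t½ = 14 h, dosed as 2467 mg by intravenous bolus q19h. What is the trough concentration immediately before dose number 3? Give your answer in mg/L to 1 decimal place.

f = (1/2)^(τ/t½) = (1/2)^(19/14) ≈ 0.3904.
C₀ = D/Vd = 2467/195 ≈ 12.651 mg/L.
Before the 3rd dose, 2 doses have been given. Superposition: Cmin = C₀·(f + f²).
≈ 12.651 × (0.3904 + 0.1524) ≈ 12.651 × 0.5428 ≈ 6.867 mg/L.

6.9 mg/L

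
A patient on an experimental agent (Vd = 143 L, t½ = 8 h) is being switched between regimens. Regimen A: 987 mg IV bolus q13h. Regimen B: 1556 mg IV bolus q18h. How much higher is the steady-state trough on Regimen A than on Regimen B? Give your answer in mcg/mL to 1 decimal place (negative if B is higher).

0.4 mcg/mL

Regimen A: f = (1/2)^(13/8) ≈ 0.3242; Cmin,ss = (987/143)·f/(1−f) ≈ 3.311 mcg/mL.
Regimen B: f = (1/2)^(18/8) ≈ 0.2102; Cmin,ss = (1556/143)·f/(1−f) ≈ 2.896 mcg/mL.
Difference ≈ 3.311 − 2.896 ≈ 0.415 mcg/mL.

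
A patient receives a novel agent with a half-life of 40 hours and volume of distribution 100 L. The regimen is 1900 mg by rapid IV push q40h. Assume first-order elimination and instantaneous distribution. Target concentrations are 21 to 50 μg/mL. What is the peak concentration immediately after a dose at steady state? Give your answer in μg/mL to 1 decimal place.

38.0 μg/mL

τ = 40 h = 1 half-life, so f = (1/2)^1 = 0.5.
At steady state, R = 1/(1 − 0.5) = 2/1.
Single-dose peak C₀ = D/Vd = 1900/100 = 19 μg/mL.
Steady-state peak Cmax,ss = C₀·R = 19 × 2/1 ≈ 38.000 μg/mL.
Peak 38.0 μg/mL vs MTC 50 μg/mL: below toxic threshold.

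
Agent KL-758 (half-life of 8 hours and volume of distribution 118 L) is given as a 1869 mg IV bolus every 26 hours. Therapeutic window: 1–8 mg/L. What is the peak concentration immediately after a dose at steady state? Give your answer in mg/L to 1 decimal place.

Over one 26-h interval, 26/8 ≈ 3.25 half-lives elapse, leaving f ≈ 0.1051 of each dose.
Accumulation ratio R = 1/(1 − f) ≈ 1/0.8949 ≈ 1.1174.
Single-dose peak C₀ = D/Vd = 1869/118 ≈ 15.839 mg/L.
Steady-state peak Cmax,ss = C₀·R ≈ 15.839 × 1.1174 ≈ 17.698 mg/L.
Peak 17.7 mg/L vs MTC 8 mg/L: exceeds toxic threshold.

17.7 mg/L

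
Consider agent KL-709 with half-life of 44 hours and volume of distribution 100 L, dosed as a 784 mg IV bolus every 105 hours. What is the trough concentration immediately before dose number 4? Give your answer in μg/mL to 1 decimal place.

1.8 μg/mL

f = (1/2)^(τ/t½) = (1/2)^(105/44) ≈ 0.1913.
C₀ = D/Vd = 784/100 ≈ 7.840 μg/mL.
Before the 4th dose, 3 doses have been given. Superposition: Cmin = C₀·(f + f² + … + f^3).
≈ 7.840 × (0.1913 + 0.0366 + 0.0070) ≈ 7.840 × 0.2349 ≈ 1.842 μg/mL.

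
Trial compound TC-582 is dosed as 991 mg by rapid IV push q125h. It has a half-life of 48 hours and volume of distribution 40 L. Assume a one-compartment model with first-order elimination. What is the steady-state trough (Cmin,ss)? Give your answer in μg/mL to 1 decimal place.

Over one 125-h interval, 125/48 ≈ 2.6042 half-lives elapse, leaving f ≈ 0.1645 of each dose.
At steady state, accumulation factor R = 1/(1 − e^(−kτ)) ≈ 1.1969.
Each bolus raises the concentration by D/Vd = 991/40 ≈ 24.775 μg/mL.
Steady-state peak Cmax,ss = C₀·R ≈ 24.775 × 1.1969 ≈ 29.653 μg/mL.
Steady-state trough Cmin,ss = Cmax,ss·f ≈ 29.653 × 0.1645 ≈ 4.878 μg/mL.

4.9 μg/mL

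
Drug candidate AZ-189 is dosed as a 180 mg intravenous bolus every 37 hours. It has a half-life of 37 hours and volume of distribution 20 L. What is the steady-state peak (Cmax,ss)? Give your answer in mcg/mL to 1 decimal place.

The dosing interval is 1 half-life, so f = 2^(−1) = 0.5.
Accumulation ratio R = 1/(1 − f) = 1/0.5 = 2/1.
Single-dose peak C₀ = D/Vd = 180/20 = 9 mcg/mL.
Steady-state peak Cmax,ss = C₀·R = 9 × 2/1 ≈ 18.000 mcg/mL.

18.0 mcg/mL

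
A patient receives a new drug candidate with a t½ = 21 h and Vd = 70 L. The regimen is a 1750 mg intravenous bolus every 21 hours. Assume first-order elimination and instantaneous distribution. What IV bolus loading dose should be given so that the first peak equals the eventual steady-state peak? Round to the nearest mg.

3500 mg

f = (1/2)^(21/21) ≈ 0.500000; accumulation ratio R = 1/(1−f) ≈ 2.00000.
Loading dose to hit Cmax,ss on first dose: D_load = D_maint·R ≈ 1750 × 2.00000 ≈ 3500.00 mg.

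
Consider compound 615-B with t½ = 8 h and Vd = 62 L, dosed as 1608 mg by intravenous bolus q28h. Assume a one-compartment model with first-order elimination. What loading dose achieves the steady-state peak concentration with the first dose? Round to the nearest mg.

1764 mg

f = (1/2)^(28/8) ≈ 0.088388; accumulation ratio R = 1/(1−f) ≈ 1.09696.
Loading dose to hit Cmax,ss on first dose: D_load = D_maint·R ≈ 1608 × 1.09696 ≈ 1763.91 mg.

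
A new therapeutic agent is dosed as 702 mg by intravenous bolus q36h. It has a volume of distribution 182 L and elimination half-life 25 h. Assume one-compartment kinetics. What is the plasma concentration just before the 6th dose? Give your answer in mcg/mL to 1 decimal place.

2.2 mcg/mL

f = (1/2)^(τ/t½) = (1/2)^(36/25) ≈ 0.3686.
C₀ = D/Vd = 702/182 ≈ 3.857 mcg/mL.
Before the 6th dose, 5 doses have been given. Superposition: Cmin = C₀·(f + f² + … + f^5).
≈ 3.857 × (0.3686 + 0.1359 + 0.0501 + 0.0185 + 0.0068) ≈ 3.857 × 0.5799 ≈ 2.237 mcg/mL.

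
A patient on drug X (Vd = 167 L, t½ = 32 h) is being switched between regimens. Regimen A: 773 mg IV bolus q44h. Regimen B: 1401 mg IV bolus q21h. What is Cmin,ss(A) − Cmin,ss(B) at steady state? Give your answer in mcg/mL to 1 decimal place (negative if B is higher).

-11.7 mcg/mL

Regimen A: f = (1/2)^(44/32) ≈ 0.3856; Cmin,ss = (773/167)·f/(1−f) ≈ 2.905 mcg/mL.
Regimen B: f = (1/2)^(21/32) ≈ 0.6345; Cmin,ss = (1401/167)·f/(1−f) ≈ 14.564 mcg/mL.
Difference ≈ 2.905 − 14.564 ≈ -11.659 mcg/mL.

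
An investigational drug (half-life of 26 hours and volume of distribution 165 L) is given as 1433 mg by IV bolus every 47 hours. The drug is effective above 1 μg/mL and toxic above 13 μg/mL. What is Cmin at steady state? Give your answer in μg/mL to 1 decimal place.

τ/t½ = 47/26 ≈ 1.8077, so fraction remaining f = (1/2)^(47/26) ≈ 0.2856.
Accumulation ratio R = 1/(1 − f) ≈ 1/0.7144 ≈ 1.3998.
Each bolus raises the concentration by D/Vd = 1433/165 ≈ 8.685 μg/mL.
Steady-state peak Cmax,ss = C₀·R ≈ 8.685 × 1.3998 ≈ 12.157 μg/mL.
One interval later, Cmin,ss = Cmax,ss·e^(−kτ) ≈ 12.157 × 0.2856 ≈ 3.472 μg/mL.
Trough 3.5 μg/mL vs MEC 1 μg/mL: adequate.

3.5 μg/mL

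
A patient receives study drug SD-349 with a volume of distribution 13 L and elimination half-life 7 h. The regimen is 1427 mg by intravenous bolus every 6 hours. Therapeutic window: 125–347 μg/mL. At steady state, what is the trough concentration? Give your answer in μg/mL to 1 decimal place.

Over one 6-h interval, 6/7 ≈ 0.85714 half-lives elapse, leaving f ≈ 0.5520 of each dose.
Single-dose peak C₀ = D/Vd = 1427/13 ≈ 109.769 μg/mL.
Steady-state trough Cmin,ss = C₀·f/(1−f) ≈ 109.769 × 0.5520/0.4480 ≈ 135.251 μg/mL.
Trough 135.3 μg/mL vs MEC 125 μg/mL: adequate.

135.3 μg/mL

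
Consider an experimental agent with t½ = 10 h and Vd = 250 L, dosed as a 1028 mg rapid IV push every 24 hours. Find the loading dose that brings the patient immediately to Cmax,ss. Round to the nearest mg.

f = (1/2)^(24/10) ≈ 0.189465; accumulation ratio R = 1/(1−f) ≈ 1.23375.
Loading dose to hit Cmax,ss on first dose: D_load = D_maint·R ≈ 1028 × 1.23375 ≈ 1268.29 mg.

1268 mg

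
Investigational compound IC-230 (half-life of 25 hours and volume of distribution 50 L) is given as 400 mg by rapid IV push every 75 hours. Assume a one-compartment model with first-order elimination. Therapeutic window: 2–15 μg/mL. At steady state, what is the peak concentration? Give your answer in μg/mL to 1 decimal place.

9.1 μg/mL

τ = 75 h = 3 half-lives, so f = (1/2)^3 = 0.125.
At steady state, R = 1/(1 − 0.125) = 8/7.
Single-dose peak C₀ = D/Vd = 400/50 = 8 μg/mL.
Steady-state peak Cmax,ss = C₀·R = 8 × 8/7 ≈ 9.143 μg/mL.
Peak 9.1 μg/mL vs MTC 15 μg/mL: below toxic threshold.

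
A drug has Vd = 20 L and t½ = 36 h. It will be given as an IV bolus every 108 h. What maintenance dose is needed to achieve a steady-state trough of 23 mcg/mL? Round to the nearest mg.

3220 mg

τ/t½ = 108/36 ≈ 3, so f = (1/2)^(108/36) ≈ 0.125000.
Cmin,ss = (D/Vd)·f/(1−f), so D = Cmin,ss·Vd·(1−f)/f.
D = 23 × 20 × (1−f)/f ≈ 23 × 20 × 7.00000 ≈ 3220.00 mg.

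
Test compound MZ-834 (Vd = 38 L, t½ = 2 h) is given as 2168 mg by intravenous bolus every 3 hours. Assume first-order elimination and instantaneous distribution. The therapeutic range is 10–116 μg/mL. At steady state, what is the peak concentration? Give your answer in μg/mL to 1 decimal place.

Over one 3-h interval, 3/2 ≈ 1.5 half-lives elapse, leaving f ≈ 0.3536 of each dose.
Accumulation ratio R = 1/(1 − f) ≈ 1/0.6464 ≈ 1.5470.
Each bolus raises the concentration by D/Vd = 2168/38 ≈ 57.053 μg/mL.
Cmax,ss = C₀/(1 − f) ≈ 57.053/0.6464 ≈ 88.263 μg/mL.
Peak 88.3 μg/mL vs MTC 116 μg/mL: below toxic threshold.

88.3 μg/mL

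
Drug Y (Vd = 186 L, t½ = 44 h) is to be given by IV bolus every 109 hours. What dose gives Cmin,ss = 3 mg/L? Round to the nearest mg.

τ/t½ = 109/44 ≈ 2.4773, so f = (1/2)^(109/44) ≈ 0.179584.
Cmin,ss = (D/Vd)·f/(1−f), so D = Cmin,ss·Vd·(1−f)/f.
D = 3 × 186 × (1−f)/f ≈ 3 × 186 × 4.56842 ≈ 2549.18 mg.

2549 mg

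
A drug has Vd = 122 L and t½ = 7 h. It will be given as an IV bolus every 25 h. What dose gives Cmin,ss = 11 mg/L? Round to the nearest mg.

τ/t½ = 25/7 ≈ 3.5714, so f = (1/2)^(25/7) ≈ 0.084119.
Cmin,ss = (D/Vd)·f/(1−f), so D = Cmin,ss·Vd·(1−f)/f.
D = 11 × 122 × (1−f)/f ≈ 11 × 122 × 10.88792 ≈ 14611.59 mg.

14612 mg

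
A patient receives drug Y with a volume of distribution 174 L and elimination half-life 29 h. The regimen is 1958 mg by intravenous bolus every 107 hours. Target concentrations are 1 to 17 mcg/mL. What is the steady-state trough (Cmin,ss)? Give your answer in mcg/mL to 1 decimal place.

τ/t½ = 107/29 ≈ 3.6897, so fraction remaining f = (1/2)^(107/29) ≈ 0.0775.
Accumulation ratio R = 1/(1 − f) ≈ 1/0.9225 ≈ 1.0840.
Each bolus raises the concentration by D/Vd = 1958/174 ≈ 11.253 mcg/mL.
Cmax,ss = C₀/(1 − f) ≈ 11.253/0.9225 ≈ 12.198 mcg/mL.
One interval later, Cmin,ss = Cmax,ss·e^(−kτ) ≈ 12.198 × 0.0775 ≈ 0.945 mcg/mL.
Trough 0.9 mcg/mL vs MEC 1 mcg/mL: subtherapeutic.

0.9 mcg/mL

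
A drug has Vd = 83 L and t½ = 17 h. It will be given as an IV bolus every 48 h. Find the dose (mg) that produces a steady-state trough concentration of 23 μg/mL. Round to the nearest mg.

11605 mg

τ/t½ = 48/17 ≈ 2.8235, so f = (1/2)^(48/17) ≈ 0.141264.
Cmin,ss = (D/Vd)·f/(1−f), so D = Cmin,ss·Vd·(1−f)/f.
D = 23 × 83 × (1−f)/f ≈ 23 × 83 × 6.07894 ≈ 11604.70 mg.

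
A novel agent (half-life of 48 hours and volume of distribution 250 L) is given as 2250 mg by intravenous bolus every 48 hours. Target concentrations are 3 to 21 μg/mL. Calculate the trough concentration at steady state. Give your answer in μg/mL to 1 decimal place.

9.0 μg/mL

The dosing interval is 1 half-life, so f = 2^(−1) = 0.5.
Accumulation ratio R = 1/(1 − f) = 1/0.5 = 2/1.
Single-dose peak C₀ = D/Vd = 2250/250 = 9 μg/mL.
Steady-state peak Cmax,ss = C₀·R = 9 × 2/1 ≈ 18.000 μg/mL.
Steady-state trough Cmin,ss = Cmax,ss·f ≈ 18.000 × 0.5 ≈ 9.000 μg/mL.
Trough 9.0 μg/mL vs MEC 3 μg/mL: adequate.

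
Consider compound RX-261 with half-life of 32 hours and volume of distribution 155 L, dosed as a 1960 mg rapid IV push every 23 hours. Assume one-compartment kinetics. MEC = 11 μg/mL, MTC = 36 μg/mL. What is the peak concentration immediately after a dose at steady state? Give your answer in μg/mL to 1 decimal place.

k = ln2/t½ = ln2/32 ≈ 0.021661 h⁻¹; fraction remaining f = e^(−kτ) = e^(−0.021661×23) ≈ 0.6076.
At steady state, accumulation factor R = 1/(1 − e^(−kτ)) ≈ 2.5484.
Single-dose peak C₀ = D/Vd = 1960/155 ≈ 12.645 μg/mL.
Cmax,ss = C₀/(1 − f) ≈ 12.645/0.3924 ≈ 32.225 μg/mL.
Peak 32.2 μg/mL vs MTC 36 μg/mL: below toxic threshold.

32.2 μg/mL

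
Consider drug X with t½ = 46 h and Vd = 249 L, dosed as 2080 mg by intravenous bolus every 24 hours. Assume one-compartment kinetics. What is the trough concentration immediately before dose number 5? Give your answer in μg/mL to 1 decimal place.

14.7 μg/mL

f = (1/2)^(τ/t½) = (1/2)^(24/46) ≈ 0.6965.
C₀ = D/Vd = 2080/249 ≈ 8.353 μg/mL.
Before the 5th dose, 4 doses have been given. Superposition: Cmin = C₀·(f + f² + … + f^4).
≈ 8.353 × (0.6965 + 0.4851 + 0.3379 + 0.2353) ≈ 8.353 × 1.7548 ≈ 14.658 μg/mL.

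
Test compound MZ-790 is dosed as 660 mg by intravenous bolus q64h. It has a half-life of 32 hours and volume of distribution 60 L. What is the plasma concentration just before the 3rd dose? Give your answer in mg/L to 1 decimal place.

3.4 mg/L

f = (1/2)^(τ/t½) = (1/2)^(64/32) ≈ 0.2500.
C₀ = D/Vd = 660/60 ≈ 11.000 mg/L.
Before the 3rd dose, 2 doses have been given. Superposition: Cmin = C₀·(f + f²).
≈ 11.000 × (0.2500 + 0.0625) ≈ 11.000 × 0.3125 ≈ 3.438 mg/L.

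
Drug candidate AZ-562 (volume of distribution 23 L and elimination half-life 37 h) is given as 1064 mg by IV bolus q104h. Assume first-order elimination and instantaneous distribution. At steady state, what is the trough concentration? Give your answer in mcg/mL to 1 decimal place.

τ/t½ = 104/37 ≈ 2.8108, so fraction remaining f = (1/2)^(104/37) ≈ 0.1425.
At steady state, accumulation factor R = 1/(1 − e^(−kτ)) ≈ 1.1662.
Single-dose peak C₀ = D/Vd = 1064/23 ≈ 46.261 mcg/mL.
Cmax,ss = C₀/(1 − f) ≈ 46.261/0.8575 ≈ 53.949 mcg/mL.
Steady-state trough Cmin,ss = Cmax,ss·f ≈ 53.949 × 0.1425 ≈ 7.688 mcg/mL.

7.7 mcg/mL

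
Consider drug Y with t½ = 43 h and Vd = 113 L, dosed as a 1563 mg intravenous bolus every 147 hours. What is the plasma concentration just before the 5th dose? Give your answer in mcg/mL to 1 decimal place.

1.4 mcg/mL

f = (1/2)^(τ/t½) = (1/2)^(147/43) ≈ 0.0935.
C₀ = D/Vd = 1563/113 ≈ 13.832 mcg/mL.
Before the 5th dose, 4 doses have been given. Superposition: Cmin = C₀·(f + f² + … + f^4).
≈ 13.832 × (0.0935 + 0.0087 + 0.0008 + 0.0001) ≈ 13.832 × 0.1031 ≈ 1.426 mcg/mL.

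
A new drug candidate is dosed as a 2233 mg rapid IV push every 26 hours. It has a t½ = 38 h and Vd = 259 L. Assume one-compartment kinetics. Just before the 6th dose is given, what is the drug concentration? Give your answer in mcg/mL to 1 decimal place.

12.9 mcg/mL

f = (1/2)^(τ/t½) = (1/2)^(26/38) ≈ 0.6223.
C₀ = D/Vd = 2233/259 ≈ 8.622 mcg/mL.
Before the 6th dose, 5 doses have been given. Superposition: Cmin = C₀·(f + f² + … + f^5).
≈ 8.622 × (0.6223 + 0.3873 + 0.2410 + 0.1500 + 0.0933) ≈ 8.622 × 1.4939 ≈ 12.880 mcg/mL.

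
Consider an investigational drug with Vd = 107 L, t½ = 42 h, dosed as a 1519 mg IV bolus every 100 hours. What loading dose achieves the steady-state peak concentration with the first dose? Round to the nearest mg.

1880 mg

f = (1/2)^(100/42) ≈ 0.191983; accumulation ratio R = 1/(1−f) ≈ 1.23760.
Loading dose to hit Cmax,ss on first dose: D_load = D_maint·R ≈ 1519 × 1.23760 ≈ 1879.91 mg.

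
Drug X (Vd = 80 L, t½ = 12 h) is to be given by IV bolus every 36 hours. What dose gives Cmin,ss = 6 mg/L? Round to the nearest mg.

τ/t½ = 36/12 ≈ 3, so f = (1/2)^(36/12) ≈ 0.125000.
Cmin,ss = (D/Vd)·f/(1−f), so D = Cmin,ss·Vd·(1−f)/f.
D = 6 × 80 × (1−f)/f ≈ 6 × 80 × 7.00000 ≈ 3360.00 mg.

3360 mg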